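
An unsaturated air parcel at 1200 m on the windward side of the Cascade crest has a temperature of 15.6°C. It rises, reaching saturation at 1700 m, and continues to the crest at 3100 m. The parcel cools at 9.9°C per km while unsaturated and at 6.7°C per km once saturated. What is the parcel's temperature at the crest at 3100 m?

Dry to 1700 m: -9.9 × 0.5 km = -4.95°C, so T = 10.65°C.
Saturated to 3100 m: -6.7 × 1.4 km = -9.38°C, so T = 1.27°C.

1.27°C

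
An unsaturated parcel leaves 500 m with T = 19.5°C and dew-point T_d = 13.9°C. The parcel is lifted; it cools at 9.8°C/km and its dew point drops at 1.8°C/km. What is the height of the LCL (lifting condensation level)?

T and T_d converge at 9.8 − 1.8 = 8°C per km
Height above start = (19.5 − 13.9) / 8 = 0.7 km
LCL altitude = 500 m + 700 m = 1200 m

1200 m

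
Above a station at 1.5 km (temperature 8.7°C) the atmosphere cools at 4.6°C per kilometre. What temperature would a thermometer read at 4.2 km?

-3.72°C

1500–4200 m, environmental: Δz = 2.7 km ⇒ ΔT = -12.42°C; T = -3.72°C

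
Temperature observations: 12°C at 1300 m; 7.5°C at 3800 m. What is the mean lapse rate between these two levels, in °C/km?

Γ = −ΔT/Δz = (12 − 7.5) / (3800 − 1300) m
  = 4.5°C / 2.5 km = 1.8°C/km

1.8°C/km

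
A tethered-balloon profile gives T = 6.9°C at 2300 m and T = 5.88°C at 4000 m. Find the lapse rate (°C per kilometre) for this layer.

Γ = −ΔT/Δz = (6.9 − 5.88) / (4000 − 2300) m
  = 1.02°C / 1.7 km = 0.6°C/km

0.6°C/km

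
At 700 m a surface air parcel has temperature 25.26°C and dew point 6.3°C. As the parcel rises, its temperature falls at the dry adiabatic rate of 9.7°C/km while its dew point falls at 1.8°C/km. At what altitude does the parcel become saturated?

3100 m

T and T_d converge at 9.7 − 1.8 = 7.9°C per km
Height above start = (25.26 − 6.3) / 7.9 = 2.4 km
LCL altitude = 700 m + 2400 m = 3100 m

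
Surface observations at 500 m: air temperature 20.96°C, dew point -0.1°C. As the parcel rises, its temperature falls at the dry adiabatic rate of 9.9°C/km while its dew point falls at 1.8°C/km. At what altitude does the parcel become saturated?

3100 m

T and T_d converge at 9.9 − 1.8 = 8.1°C per km
Height above start = (20.96 − (-0.1)) / 8.1 = 2.6 km
LCL altitude = 500 m + 2600 m = 3100 m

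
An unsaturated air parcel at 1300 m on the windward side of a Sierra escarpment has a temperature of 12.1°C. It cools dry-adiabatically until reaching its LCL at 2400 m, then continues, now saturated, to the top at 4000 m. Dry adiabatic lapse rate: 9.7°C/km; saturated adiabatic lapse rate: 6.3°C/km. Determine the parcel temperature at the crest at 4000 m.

Dry to 2400 m: -9.7 × 1.1 km = -10.67°C, so T = 1.43°C.
Saturated to 4000 m: -6.3 × 1.6 km = -10.08°C, so T = -8.65°C.

-8.65°C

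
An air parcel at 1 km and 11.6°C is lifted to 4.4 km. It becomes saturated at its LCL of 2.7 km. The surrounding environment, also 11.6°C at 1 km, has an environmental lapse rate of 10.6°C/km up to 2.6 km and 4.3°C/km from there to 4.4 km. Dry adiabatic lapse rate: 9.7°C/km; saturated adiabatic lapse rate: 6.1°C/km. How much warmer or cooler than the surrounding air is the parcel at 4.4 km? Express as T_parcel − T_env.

Parcel:
  From 1000 m to 2700 m (dry): cools by 9.7 × 1.7 = 16.49°C, giving -4.89°C.
  From 2700 m to 4400 m (saturated): cools by 6.1 × 1.7 = 10.37°C, giving -15.26°C.
Environment:
  From 1000 m to 2600 m (environment, lower layer): cools by 10.6 × 1.6 = 16.96°C, giving -5.36°C.
  From 2600 m to 4400 m (environment, upper layer): cools by 4.3 × 1.8 = 7.74°C, giving -13.1°C.
T_parcel − T_env = -15.26 − (-13.1) = -2.16°C

-2.16°C (parcel cooler than environment)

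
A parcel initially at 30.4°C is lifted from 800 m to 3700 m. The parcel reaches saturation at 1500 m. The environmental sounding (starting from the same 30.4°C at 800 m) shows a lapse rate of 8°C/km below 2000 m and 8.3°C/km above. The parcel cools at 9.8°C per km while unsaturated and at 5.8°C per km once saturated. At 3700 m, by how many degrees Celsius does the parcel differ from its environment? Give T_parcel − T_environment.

Parcel:
  From 800 m to 1500 m (dry): cools by 9.8 × 0.7 = 6.86°C, giving 23.54°C.
  From 1500 m to 3700 m (saturated): cools by 5.8 × 2.2 = 12.76°C, giving 10.78°C.
Environment:
  From 800 m to 2000 m (environment, lower layer): cools by 8 × 1.2 = 9.6°C, giving 20.8°C.
  From 2000 m to 3700 m (environment, upper layer): cools by 8.3 × 1.7 = 14.11°C, giving 6.69°C.
T_parcel − T_env = 10.78 − 6.69 = +4.09°C

+4.09°C (parcel warmer than environment)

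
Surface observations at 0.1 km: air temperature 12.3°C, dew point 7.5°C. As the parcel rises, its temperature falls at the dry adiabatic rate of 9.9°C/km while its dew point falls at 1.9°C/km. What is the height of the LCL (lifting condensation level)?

T and T_d converge at 9.9 − 1.9 = 8°C per km
Height above start = (12.3 − 7.5) / 8 = 0.6 km
LCL altitude = 100 m + 600 m = 700 m

0.7 km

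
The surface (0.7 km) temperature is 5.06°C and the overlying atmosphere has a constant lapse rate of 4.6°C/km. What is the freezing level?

1.8 km

Height above start = (5.06 − 0) / 4.6 = 1.1 km
Altitude = 700 m + 1100 m = 1800 m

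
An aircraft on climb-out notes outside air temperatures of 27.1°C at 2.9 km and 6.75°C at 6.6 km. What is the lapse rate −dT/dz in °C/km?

Γ = −ΔT/Δz = (27.1 − 6.75) / (6600 − 2900) m
  = 20.35°C / 3.7 km = 5.5°C/km

5.5°C/km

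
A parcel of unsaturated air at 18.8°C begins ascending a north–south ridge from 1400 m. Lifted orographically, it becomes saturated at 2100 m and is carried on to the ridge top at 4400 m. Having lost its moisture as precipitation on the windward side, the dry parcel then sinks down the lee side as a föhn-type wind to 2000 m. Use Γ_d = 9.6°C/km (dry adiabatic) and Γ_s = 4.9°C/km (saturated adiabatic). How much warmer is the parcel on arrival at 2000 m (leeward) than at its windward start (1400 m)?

+5.05°C

1400–2100 m, dry: Δz = 0.7 km ⇒ ΔT = -6.72°C; T = 12.08°C
2100–4400 m, saturated: Δz = 2.3 km ⇒ ΔT = -11.27°C; T = 0.81°C
4400–2000 m, dry descent: Δz = 2.4 km ⇒ ΔT = +23.04°C; T = 23.85°C
Net change vs windward start: 23.85 − 18.8 = +5.05°C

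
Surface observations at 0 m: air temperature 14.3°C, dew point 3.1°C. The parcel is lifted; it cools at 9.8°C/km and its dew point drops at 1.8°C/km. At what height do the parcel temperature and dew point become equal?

1400 m

T and T_d converge at 9.8 − 1.8 = 8°C per km
Height above start = (14.3 − 3.1) / 8 = 1.4 km
LCL altitude = 0 m + 1400 m = 1400 m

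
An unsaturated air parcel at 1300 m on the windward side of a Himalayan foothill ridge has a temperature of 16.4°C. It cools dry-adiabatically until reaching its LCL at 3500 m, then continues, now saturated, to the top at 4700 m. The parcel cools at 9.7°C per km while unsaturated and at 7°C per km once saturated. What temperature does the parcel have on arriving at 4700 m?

From 1300 m to 3500 m (dry): cools by 9.7 × 2.2 = 21.34°C, giving -4.94°C.
From 3500 m to 4700 m (saturated): cools by 7 × 1.2 = 8.4°C, giving -13.34°C.

-13.34°C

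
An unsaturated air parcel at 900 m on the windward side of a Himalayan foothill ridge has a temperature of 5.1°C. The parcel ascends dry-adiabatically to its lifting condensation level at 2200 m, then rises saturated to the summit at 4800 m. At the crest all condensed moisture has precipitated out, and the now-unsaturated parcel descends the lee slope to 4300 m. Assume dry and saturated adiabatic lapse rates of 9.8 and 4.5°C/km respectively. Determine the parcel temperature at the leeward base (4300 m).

900 → 2200 m (dry, 9.8°C/km): ΔT = -9.8 × 1.3 = -12.74°C → T = -7.64°C
2200 → 4800 m (saturated, 4.5°C/km): ΔT = -4.5 × 2.6 = -11.7°C → T = -19.34°C
4800 → 4300 m (dry descent, 9.8°C/km): ΔT = +9.8 × 0.5 = +4.9°C → T = -14.44°C

-14.44°C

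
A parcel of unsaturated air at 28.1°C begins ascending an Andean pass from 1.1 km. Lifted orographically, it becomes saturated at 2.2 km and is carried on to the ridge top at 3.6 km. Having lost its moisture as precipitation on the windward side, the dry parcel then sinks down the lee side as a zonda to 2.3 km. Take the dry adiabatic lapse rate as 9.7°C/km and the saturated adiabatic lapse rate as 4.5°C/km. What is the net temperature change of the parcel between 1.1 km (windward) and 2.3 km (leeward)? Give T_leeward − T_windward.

-4.36°C

1100–2200 m, dry: Δz = 1.1 km ⇒ ΔT = -10.67°C; T = 17.43°C
2200–3600 m, saturated: Δz = 1.4 km ⇒ ΔT = -6.3°C; T = 11.13°C
3600–2300 m, dry descent: Δz = 1.3 km ⇒ ΔT = +12.61°C; T = 23.74°C
Net change vs windward start: 23.74 − 28.1 = -4.36°C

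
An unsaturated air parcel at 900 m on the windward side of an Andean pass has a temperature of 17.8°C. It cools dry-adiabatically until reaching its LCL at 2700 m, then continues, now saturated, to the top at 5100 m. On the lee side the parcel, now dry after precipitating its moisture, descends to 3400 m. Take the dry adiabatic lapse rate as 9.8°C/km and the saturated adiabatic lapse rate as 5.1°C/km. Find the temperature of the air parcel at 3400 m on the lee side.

From 900 m to 2700 m (dry): cools by 9.8 × 1.8 = 17.64°C, giving 0.16°C.
From 2700 m to 5100 m (saturated): cools by 5.1 × 2.4 = 12.24°C, giving -12.08°C.
From 5100 m to 3400 m (dry descent): warms by 9.8 × 1.7 = 16.66°C, giving 4.58°C.

4.58°C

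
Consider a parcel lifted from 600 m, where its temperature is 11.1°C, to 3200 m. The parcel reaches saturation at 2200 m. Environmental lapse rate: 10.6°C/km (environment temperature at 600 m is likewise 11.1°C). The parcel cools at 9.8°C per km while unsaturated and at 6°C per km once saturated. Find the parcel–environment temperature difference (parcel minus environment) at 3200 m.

Parcel:
  600–2200 m, dry: Δz = 1.6 km ⇒ ΔT = -15.68°C; T = -4.58°C
  2200–3200 m, saturated: Δz = 1 km ⇒ ΔT = -6°C; T = -10.58°C
Environment:
  600–3200 m, environment: Δz = 2.6 km ⇒ ΔT = -27.56°C; T = -16.46°C
T_parcel − T_env = -10.58 − (-16.46) = +5.88°C

+5.88°C (parcel warmer than environment)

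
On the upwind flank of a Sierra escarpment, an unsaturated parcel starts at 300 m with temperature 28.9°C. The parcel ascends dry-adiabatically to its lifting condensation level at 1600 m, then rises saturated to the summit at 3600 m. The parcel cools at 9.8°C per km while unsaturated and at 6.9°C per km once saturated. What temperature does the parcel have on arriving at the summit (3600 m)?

Dry to 1600 m: -9.8 × 1.3 km = -12.74°C, so T = 16.16°C.
Saturated to 3600 m: -6.9 × 2 km = -13.8°C, so T = 2.36°C.

2.36°C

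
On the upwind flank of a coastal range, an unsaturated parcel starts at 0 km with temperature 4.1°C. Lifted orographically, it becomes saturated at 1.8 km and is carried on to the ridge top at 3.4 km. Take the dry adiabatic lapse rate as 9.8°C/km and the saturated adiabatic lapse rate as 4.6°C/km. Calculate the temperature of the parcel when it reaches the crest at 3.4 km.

Dry to 1800 m: -9.8 × 1.8 km = -17.64°C, so T = -13.54°C.
Saturated to 3400 m: -4.6 × 1.6 km = -7.36°C, so T = -20.9°C.

-20.9°C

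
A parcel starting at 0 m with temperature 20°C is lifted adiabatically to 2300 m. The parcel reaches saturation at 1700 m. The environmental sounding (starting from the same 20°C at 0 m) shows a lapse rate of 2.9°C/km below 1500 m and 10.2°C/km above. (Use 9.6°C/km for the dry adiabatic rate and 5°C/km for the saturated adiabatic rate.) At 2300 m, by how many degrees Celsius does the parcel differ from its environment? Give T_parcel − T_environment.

Parcel:
  0–1700 m, dry: Δz = 1.7 km ⇒ ΔT = -16.32°C; T = 3.68°C
  1700–2300 m, saturated: Δz = 0.6 km ⇒ ΔT = -3°C; T = 0.68°C
Environment:
  0–1500 m, environment, lower layer: Δz = 1.5 km ⇒ ΔT = -4.35°C; T = 15.65°C
  1500–2300 m, environment, upper layer: Δz = 0.8 km ⇒ ΔT = -8.16°C; T = 7.49°C
T_parcel − T_env = 0.68 − 7.49 = -6.81°C

-6.81°C (parcel cooler than environment)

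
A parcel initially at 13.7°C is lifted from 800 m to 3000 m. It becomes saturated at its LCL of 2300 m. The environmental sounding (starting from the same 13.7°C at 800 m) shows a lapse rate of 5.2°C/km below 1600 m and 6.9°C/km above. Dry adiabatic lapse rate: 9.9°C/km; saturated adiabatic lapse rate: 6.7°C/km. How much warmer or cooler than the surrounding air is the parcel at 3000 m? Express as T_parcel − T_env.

Parcel:
  From 800 m to 2300 m (dry): cools by 9.9 × 1.5 = 14.85°C, giving -1.15°C.
  From 2300 m to 3000 m (saturated): cools by 6.7 × 0.7 = 4.69°C, giving -5.84°C.
Environment:
  From 800 m to 1600 m (environment, lower layer): cools by 5.2 × 0.8 = 4.16°C, giving 9.54°C.
  From 1600 m to 3000 m (environment, upper layer): cools by 6.9 × 1.4 = 9.66°C, giving -0.12°C.
T_parcel − T_env = -5.84 − (-0.12) = -5.72°C

-5.72°C (parcel cooler than environment)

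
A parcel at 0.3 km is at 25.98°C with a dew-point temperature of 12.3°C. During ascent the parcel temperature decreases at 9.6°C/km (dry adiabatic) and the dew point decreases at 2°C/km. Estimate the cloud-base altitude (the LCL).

T and T_d converge at 9.6 − 2 = 7.6°C per km
Height above start = (25.98 − 12.3) / 7.6 = 1.8 km
LCL altitude = 300 m + 1800 m = 2100 m

2.1 km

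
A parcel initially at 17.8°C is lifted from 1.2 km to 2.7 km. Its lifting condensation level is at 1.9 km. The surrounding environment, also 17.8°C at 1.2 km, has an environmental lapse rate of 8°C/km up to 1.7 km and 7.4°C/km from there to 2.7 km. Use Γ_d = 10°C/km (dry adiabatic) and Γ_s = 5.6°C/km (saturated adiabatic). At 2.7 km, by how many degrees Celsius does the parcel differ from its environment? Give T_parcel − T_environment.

-0.08°C (parcel cooler than environment)

Parcel:
  Dry to 1900 m: -10 × 0.7 km = -7°C, so T = 10.8°C.
  Saturated to 2700 m: -5.6 × 0.8 km = -4.48°C, so T = 6.32°C.
Environment:
  Environment, lower layer to 1700 m: -8 × 0.5 km = -4°C, so T = 13.8°C.
  Environment, upper layer to 2700 m: -7.4 × 1 km = -7.4°C, so T = 6.4°C.
T_parcel − T_env = 6.32 − 6.4 = -0.08°C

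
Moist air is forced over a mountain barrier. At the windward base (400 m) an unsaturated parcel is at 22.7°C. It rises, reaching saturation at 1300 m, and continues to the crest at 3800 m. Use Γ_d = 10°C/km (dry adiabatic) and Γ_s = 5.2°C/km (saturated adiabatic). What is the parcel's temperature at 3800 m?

0.7°C

From 400 m to 1300 m (dry): cools by 10 × 0.9 = 9°C, giving 13.7°C.
From 1300 m to 3800 m (saturated): cools by 5.2 × 2.5 = 13°C, giving 0.7°C.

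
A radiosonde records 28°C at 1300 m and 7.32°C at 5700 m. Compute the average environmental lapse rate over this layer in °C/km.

Γ = −ΔT/Δz = (28 − 7.32) / (5700 − 1300) m
  = 20.68°C / 4.4 km = 4.7°C/km

4.7°C/km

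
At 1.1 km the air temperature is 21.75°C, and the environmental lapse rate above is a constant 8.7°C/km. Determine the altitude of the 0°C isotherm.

Height above start = (21.75 − 0) / 8.7 = 2.5 km
Altitude = 1100 m + 2500 m = 3600 m

3.6 km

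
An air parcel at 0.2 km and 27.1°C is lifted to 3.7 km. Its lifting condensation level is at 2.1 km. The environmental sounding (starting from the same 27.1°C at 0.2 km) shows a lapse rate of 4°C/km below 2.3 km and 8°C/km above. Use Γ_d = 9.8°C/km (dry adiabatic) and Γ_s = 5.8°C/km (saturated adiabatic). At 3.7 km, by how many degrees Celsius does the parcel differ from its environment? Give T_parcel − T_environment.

-8.3°C (parcel cooler than environment)

Parcel:
  From 200 m to 2100 m (dry): cools by 9.8 × 1.9 = 18.62°C, giving 8.48°C.
  From 2100 m to 3700 m (saturated): cools by 5.8 × 1.6 = 9.28°C, giving -0.8°C.
Environment:
  From 200 m to 2300 m (environment, lower layer): cools by 4 × 2.1 = 8.4°C, giving 18.7°C.
  From 2300 m to 3700 m (environment, upper layer): cools by 8 × 1.4 = 11.2°C, giving 7.5°C.
T_parcel − T_env = -0.8 − 7.5 = -8.3°C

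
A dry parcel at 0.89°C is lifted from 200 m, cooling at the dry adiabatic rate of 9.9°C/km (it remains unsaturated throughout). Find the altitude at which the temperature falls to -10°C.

1300 m

Height above start = (0.89 − (-10)) / 9.9 = 1.1 km
Altitude = 200 m + 1100 m = 1300 m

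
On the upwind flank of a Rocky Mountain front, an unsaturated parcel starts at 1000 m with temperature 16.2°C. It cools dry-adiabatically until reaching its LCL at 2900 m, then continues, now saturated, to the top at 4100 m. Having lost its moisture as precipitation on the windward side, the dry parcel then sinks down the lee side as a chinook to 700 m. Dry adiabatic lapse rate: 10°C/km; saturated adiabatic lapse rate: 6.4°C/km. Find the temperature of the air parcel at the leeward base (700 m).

23.52°C

Dry to 2900 m: -10 × 1.9 km = -19°C, so T = -2.8°C.
Saturated to 4100 m: -6.4 × 1.2 km = -7.68°C, so T = -10.48°C.
Dry descent to 700 m: +10 × 3.4 km = +34°C, so T = 23.52°C.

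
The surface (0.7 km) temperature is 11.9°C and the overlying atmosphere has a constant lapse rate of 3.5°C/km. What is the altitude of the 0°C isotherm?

Height above start = (11.9 − 0) / 3.5 = 3.4 km
Altitude = 700 m + 3400 m = 4100 m

4.1 km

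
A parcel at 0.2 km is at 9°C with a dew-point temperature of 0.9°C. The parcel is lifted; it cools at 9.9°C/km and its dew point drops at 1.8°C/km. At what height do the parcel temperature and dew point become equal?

1.2 km

T and T_d converge at 9.9 − 1.8 = 8.1°C per km
Height above start = (9 − 0.9) / 8.1 = 1 km
LCL altitude = 200 m + 1000 m = 1200 m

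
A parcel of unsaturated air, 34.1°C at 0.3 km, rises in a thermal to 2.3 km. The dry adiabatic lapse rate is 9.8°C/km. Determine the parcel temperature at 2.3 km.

14.5°C

300–2300 m, dry adiabatic: Δz = 2 km ⇒ ΔT = -19.6°C; T = 14.5°C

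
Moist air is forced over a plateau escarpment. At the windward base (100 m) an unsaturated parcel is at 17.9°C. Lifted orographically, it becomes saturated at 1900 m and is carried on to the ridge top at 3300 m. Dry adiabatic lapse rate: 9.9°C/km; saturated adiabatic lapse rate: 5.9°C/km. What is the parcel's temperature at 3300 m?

-8.18°C

100–1900 m, dry: Δz = 1.8 km ⇒ ΔT = -17.82°C; T = 0.08°C
1900–3300 m, saturated: Δz = 1.4 km ⇒ ΔT = -8.26°C; T = -8.18°C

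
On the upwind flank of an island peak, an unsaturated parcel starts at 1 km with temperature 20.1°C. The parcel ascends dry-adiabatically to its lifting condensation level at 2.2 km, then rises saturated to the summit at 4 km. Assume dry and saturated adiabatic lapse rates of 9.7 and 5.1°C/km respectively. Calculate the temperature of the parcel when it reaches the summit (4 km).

-0.72°C

From 1000 m to 2200 m (dry): cools by 9.7 × 1.2 = 11.64°C, giving 8.46°C.
From 2200 m to 4000 m (saturated): cools by 5.1 × 1.8 = 9.18°C, giving -0.72°C.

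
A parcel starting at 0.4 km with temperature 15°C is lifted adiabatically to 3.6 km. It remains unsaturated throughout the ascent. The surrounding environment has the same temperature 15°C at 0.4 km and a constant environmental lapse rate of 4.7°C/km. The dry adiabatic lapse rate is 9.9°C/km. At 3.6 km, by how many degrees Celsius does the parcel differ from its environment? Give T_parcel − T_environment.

Parcel:
  From 400 m to 3600 m (dry): cools by 9.9 × 3.2 = 31.68°C, giving -16.68°C.
Environment:
  From 400 m to 3600 m (environment): cools by 4.7 × 3.2 = 15.04°C, giving -0.04°C.
T_parcel − T_env = -16.68 − (-0.04) = -16.64°C

-16.64°C (parcel cooler than environment)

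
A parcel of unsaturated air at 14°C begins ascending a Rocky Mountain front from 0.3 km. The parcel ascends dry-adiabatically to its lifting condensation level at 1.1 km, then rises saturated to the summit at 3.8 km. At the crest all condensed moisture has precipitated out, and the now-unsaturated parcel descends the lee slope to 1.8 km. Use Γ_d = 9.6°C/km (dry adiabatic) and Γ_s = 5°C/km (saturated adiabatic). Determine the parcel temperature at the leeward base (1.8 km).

12.02°C

Dry to 1100 m: -9.6 × 0.8 km = -7.68°C, so T = 6.32°C.
Saturated to 3800 m: -5 × 2.7 km = -13.5°C, so T = -7.18°C.
Dry descent to 1800 m: +9.6 × 2 km = +19.2°C, so T = 12.02°C.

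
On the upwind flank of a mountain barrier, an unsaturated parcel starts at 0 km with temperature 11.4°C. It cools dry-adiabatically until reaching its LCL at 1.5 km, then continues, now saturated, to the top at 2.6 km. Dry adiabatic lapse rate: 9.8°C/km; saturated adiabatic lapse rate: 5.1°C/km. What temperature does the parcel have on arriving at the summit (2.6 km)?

-8.91°C

0–1500 m, dry: Δz = 1.5 km ⇒ ΔT = -14.7°C; T = -3.3°C
1500–2600 m, saturated: Δz = 1.1 km ⇒ ΔT = -5.61°C; T = -8.91°C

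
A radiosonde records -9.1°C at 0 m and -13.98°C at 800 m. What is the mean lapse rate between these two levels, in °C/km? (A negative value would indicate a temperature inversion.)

Γ = −ΔT/Δz = (-9.1 − (-13.98)) / (800 − 0) m
  = 4.88°C / 0.8 km = 6.1°C/km

6.1°C/km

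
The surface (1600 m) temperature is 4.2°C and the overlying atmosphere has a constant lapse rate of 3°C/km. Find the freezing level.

3000 m

Height above start = (4.2 − 0) / 3 = 1.4 km
Altitude = 1600 m + 1400 m = 3000 m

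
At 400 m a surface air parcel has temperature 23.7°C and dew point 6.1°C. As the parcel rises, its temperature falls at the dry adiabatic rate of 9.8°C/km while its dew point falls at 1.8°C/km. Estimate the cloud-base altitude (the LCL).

2600 m

T and T_d converge at 9.8 − 1.8 = 8°C per km
Height above start = (23.7 − 6.1) / 8 = 2.2 km
LCL altitude = 400 m + 2200 m = 2600 m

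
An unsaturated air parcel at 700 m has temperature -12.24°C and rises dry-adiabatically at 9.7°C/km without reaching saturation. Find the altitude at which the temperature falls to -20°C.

1500 m

Height above start = (-12.24 − (-20)) / 9.7 = 0.8 km
Altitude = 700 m + 800 m = 1500 m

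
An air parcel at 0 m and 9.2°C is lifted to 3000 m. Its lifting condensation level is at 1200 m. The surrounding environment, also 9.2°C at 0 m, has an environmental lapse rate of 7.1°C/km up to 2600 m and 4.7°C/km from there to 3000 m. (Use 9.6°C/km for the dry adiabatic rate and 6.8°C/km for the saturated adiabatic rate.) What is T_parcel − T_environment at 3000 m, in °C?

Parcel:
  From 0 m to 1200 m (dry): cools by 9.6 × 1.2 = 11.52°C, giving -2.32°C.
  From 1200 m to 3000 m (saturated): cools by 6.8 × 1.8 = 12.24°C, giving -14.56°C.
Environment:
  From 0 m to 2600 m (environment, lower layer): cools by 7.1 × 2.6 = 18.46°C, giving -9.26°C.
  From 2600 m to 3000 m (environment, upper layer): cools by 4.7 × 0.4 = 1.88°C, giving -11.14°C.
T_parcel − T_env = -14.56 − (-11.14) = -3.42°C

-3.42°C (parcel cooler than environment)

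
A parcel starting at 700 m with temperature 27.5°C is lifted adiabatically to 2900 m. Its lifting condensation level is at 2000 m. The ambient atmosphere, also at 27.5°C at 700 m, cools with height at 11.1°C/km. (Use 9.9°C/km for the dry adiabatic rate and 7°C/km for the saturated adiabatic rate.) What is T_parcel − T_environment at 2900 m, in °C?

+5.25°C (parcel warmer than environment)

Parcel:
  Dry to 2000 m: -9.9 × 1.3 km = -12.87°C, so T = 14.63°C.
  Saturated to 2900 m: -7 × 0.9 km = -6.3°C, so T = 8.33°C.
Environment:
  Environment to 2900 m: -11.1 × 2.2 km = -24.42°C, so T = 3.08°C.
T_parcel − T_env = 8.33 − 3.08 = +5.25°C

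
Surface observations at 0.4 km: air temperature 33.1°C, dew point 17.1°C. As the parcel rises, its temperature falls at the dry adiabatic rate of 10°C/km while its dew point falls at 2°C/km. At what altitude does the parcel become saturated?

2.4 km

T and T_d converge at 10 − 2 = 8°C per km
Height above start = (33.1 − 17.1) / 8 = 2 km
LCL altitude = 400 m + 2000 m = 2400 m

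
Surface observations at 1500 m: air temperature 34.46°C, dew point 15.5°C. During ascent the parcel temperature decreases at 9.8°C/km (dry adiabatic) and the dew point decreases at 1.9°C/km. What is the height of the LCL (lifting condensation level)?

3900 m

T and T_d converge at 9.8 − 1.9 = 7.9°C per km
Height above start = (34.46 − 15.5) / 7.9 = 2.4 km
LCL altitude = 1500 m + 2400 m = 3900 m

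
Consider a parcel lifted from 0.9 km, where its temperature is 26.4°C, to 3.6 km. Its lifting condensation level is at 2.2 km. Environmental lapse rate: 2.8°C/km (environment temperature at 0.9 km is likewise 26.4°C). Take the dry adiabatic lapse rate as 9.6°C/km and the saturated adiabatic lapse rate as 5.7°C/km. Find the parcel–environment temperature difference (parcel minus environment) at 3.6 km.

-12.9°C (parcel cooler than environment)

Parcel:
  Dry to 2200 m: -9.6 × 1.3 km = -12.48°C, so T = 13.92°C.
  Saturated to 3600 m: -5.7 × 1.4 km = -7.98°C, so T = 5.94°C.
Environment:
  Environment to 3600 m: -2.8 × 2.7 km = -7.56°C, so T = 18.84°C.
T_parcel − T_env = 5.94 − 18.84 = -12.9°C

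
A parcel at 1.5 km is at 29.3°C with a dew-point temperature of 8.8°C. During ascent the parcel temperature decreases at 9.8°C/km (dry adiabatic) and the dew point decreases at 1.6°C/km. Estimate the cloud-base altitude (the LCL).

4 km

T and T_d converge at 9.8 − 1.6 = 8.2°C per km
Height above start = (29.3 − 8.8) / 8.2 = 2.5 km
LCL altitude = 1500 m + 2500 m = 4000 m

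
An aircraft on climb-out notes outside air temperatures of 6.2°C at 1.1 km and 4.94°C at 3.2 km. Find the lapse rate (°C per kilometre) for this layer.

0.6°C/km

Γ = −ΔT/Δz = (6.2 − 4.94) / (3200 − 1100) m
  = 1.26°C / 2.1 km = 0.6°C/km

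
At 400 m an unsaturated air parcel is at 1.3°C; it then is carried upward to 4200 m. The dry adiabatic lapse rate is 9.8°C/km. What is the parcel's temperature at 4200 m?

-35.94°C

Dry adiabatic to 4200 m: -9.8 × 3.8 km = -37.24°C, so T = -35.94°C.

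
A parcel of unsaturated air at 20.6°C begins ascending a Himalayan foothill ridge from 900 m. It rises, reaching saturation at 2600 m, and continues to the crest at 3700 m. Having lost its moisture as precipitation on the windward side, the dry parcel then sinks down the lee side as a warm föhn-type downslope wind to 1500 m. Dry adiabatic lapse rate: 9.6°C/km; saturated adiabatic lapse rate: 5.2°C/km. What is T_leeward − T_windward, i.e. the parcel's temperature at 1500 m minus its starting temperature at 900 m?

-0.92°C

900 → 2600 m (dry, 9.6°C/km): ΔT = -9.6 × 1.7 = -16.32°C → T = 4.28°C
2600 → 3700 m (saturated, 5.2°C/km): ΔT = -5.2 × 1.1 = -5.72°C → T = -1.44°C
3700 → 1500 m (dry descent, 9.6°C/km): ΔT = +9.6 × 2.2 = +21.12°C → T = 19.68°C
Net change vs windward start: 19.68 − 20.6 = -0.92°C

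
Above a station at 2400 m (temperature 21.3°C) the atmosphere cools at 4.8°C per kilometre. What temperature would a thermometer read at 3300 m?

16.98°C

2400–3300 m, environmental: Δz = 0.9 km ⇒ ΔT = -4.32°C; T = 16.98°C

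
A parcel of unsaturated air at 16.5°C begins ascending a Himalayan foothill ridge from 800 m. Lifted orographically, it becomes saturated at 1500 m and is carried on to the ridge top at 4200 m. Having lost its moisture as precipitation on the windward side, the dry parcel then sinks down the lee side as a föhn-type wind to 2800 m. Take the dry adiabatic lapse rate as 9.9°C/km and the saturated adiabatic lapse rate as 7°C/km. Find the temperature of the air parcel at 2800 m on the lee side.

800 → 1500 m (dry, 9.9°C/km): ΔT = -9.9 × 0.7 = -6.93°C → T = 9.57°C
1500 → 4200 m (saturated, 7°C/km): ΔT = -7 × 2.7 = -18.9°C → T = -9.33°C
4200 → 2800 m (dry descent, 9.9°C/km): ΔT = +9.9 × 1.4 = +13.86°C → T = 4.53°C

4.53°C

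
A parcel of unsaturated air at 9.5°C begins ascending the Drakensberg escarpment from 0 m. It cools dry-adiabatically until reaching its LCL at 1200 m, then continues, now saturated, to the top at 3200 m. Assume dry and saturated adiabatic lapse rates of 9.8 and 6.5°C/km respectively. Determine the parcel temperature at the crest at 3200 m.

0 → 1200 m (dry, 9.8°C/km): ΔT = -9.8 × 1.2 = -11.76°C → T = -2.26°C
1200 → 3200 m (saturated, 6.5°C/km): ΔT = -6.5 × 2 = -13°C → T = -15.26°C

-15.26°C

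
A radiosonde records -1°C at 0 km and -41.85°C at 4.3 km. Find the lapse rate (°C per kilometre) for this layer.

Γ = −ΔT/Δz = (-1 − (-41.85)) / (4300 − 0) m
  = 40.85°C / 4.3 km = 9.5°C/km

9.5°C/km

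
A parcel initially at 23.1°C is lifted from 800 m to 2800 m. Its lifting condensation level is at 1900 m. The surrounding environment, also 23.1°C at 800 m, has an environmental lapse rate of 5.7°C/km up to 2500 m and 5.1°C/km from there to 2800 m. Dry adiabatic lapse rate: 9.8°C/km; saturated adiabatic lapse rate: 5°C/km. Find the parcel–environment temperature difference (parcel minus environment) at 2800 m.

-4.06°C (parcel cooler than environment)

Parcel:
  From 800 m to 1900 m (dry): cools by 9.8 × 1.1 = 10.78°C, giving 12.32°C.
  From 1900 m to 2800 m (saturated): cools by 5 × 0.9 = 4.5°C, giving 7.82°C.
Environment:
  From 800 m to 2500 m (environment, lower layer): cools by 5.7 × 1.7 = 9.69°C, giving 13.41°C.
  From 2500 m to 2800 m (environment, upper layer): cools by 5.1 × 0.3 = 1.53°C, giving 11.88°C.
T_parcel − T_env = 7.82 − 11.88 = -4.06°C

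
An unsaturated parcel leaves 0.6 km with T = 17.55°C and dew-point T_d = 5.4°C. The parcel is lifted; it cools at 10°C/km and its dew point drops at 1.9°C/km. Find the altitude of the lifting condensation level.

T and T_d converge at 10 − 1.9 = 8.1°C per km
Height above start = (17.55 − 5.4) / 8.1 = 1.5 km
LCL altitude = 600 m + 1500 m = 2100 m

2.1 km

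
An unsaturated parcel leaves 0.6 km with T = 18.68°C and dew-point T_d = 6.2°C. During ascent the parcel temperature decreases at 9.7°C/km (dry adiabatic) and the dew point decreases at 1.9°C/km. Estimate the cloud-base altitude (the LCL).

T and T_d converge at 9.7 − 1.9 = 7.8°C per km
Height above start = (18.68 − 6.2) / 7.8 = 1.6 km
LCL altitude = 600 m + 1600 m = 2200 m

2.2 km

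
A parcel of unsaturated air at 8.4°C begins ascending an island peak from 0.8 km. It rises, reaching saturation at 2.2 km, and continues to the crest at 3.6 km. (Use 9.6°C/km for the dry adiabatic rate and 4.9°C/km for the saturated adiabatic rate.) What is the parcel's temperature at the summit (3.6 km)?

800–2200 m, dry: Δz = 1.4 km ⇒ ΔT = -13.44°C; T = -5.04°C
2200–3600 m, saturated: Δz = 1.4 km ⇒ ΔT = -6.86°C; T = -11.9°C

-11.9°C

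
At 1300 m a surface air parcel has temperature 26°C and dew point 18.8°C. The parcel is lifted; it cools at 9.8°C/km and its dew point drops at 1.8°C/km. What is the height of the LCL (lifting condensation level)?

2200 m

T and T_d converge at 9.8 − 1.8 = 8°C per km
Height above start = (26 − 18.8) / 8 = 0.9 km
LCL altitude = 1300 m + 900 m = 2200 m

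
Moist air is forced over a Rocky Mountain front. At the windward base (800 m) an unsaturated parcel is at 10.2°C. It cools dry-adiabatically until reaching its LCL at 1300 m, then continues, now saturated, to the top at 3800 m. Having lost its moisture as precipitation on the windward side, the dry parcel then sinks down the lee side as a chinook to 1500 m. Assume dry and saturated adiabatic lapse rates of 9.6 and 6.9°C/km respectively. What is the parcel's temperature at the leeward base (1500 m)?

From 800 m to 1300 m (dry): cools by 9.6 × 0.5 = 4.8°C, giving 5.4°C.
From 1300 m to 3800 m (saturated): cools by 6.9 × 2.5 = 17.25°C, giving -11.85°C.
From 3800 m to 1500 m (dry descent): warms by 9.6 × 2.3 = 22.08°C, giving 10.23°C.

10.23°C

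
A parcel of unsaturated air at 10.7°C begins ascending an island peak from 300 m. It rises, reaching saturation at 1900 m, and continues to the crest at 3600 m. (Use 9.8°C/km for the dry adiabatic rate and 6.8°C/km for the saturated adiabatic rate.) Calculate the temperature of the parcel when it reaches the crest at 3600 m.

-16.54°C

300–1900 m, dry: Δz = 1.6 km ⇒ ΔT = -15.68°C; T = -4.98°C
1900–3600 m, saturated: Δz = 1.7 km ⇒ ΔT = -11.56°C; T = -16.54°C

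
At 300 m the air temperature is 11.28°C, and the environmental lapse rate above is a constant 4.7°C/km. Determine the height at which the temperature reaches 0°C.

Height above start = (11.28 − 0) / 4.7 = 2.4 km
Altitude = 300 m + 2400 m = 2700 m

2700 m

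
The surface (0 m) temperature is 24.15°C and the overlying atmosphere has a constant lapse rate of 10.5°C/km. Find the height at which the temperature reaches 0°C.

Height above start = (24.15 − 0) / 10.5 = 2.3 km
Altitude = 0 m + 2300 m = 2300 m

2300 m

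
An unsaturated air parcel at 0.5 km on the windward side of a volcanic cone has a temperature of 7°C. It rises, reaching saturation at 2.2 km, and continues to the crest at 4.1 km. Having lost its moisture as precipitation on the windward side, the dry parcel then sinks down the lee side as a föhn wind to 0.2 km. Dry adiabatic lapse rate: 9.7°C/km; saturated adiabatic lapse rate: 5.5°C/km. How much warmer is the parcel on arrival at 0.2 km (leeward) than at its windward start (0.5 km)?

From 500 m to 2200 m (dry): cools by 9.7 × 1.7 = 16.49°C, giving -9.49°C.
From 2200 m to 4100 m (saturated): cools by 5.5 × 1.9 = 10.45°C, giving -19.94°C.
From 4100 m to 200 m (dry descent): warms by 9.7 × 3.9 = 37.83°C, giving 17.89°C.
Net change vs windward start: 17.89 − 7 = +10.89°C

+10.89°C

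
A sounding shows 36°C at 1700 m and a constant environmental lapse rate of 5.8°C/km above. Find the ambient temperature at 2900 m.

29.04°C

1700–2900 m, environmental: Δz = 1.2 km ⇒ ΔT = -6.96°C; T = 29.04°C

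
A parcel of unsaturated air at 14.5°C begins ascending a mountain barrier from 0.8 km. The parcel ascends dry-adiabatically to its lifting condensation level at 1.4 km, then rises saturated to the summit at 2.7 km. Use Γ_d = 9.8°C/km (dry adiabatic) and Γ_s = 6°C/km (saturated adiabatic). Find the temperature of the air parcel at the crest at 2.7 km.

From 800 m to 1400 m (dry): cools by 9.8 × 0.6 = 5.88°C, giving 8.62°C.
From 1400 m to 2700 m (saturated): cools by 6 × 1.3 = 7.8°C, giving 0.82°C.

0.82°C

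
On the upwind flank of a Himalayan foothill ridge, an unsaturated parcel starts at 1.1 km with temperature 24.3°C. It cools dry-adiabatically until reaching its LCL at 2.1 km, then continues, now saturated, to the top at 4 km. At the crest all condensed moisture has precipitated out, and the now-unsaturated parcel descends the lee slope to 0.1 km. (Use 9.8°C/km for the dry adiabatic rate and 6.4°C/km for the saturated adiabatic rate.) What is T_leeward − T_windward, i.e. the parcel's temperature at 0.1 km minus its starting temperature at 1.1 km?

+16.26°C

1100–2100 m, dry: Δz = 1 km ⇒ ΔT = -9.8°C; T = 14.5°C
2100–4000 m, saturated: Δz = 1.9 km ⇒ ΔT = -12.16°C; T = 2.34°C
4000–100 m, dry descent: Δz = 3.9 km ⇒ ΔT = +38.22°C; T = 40.56°C
Net change vs windward start: 40.56 − 24.3 = +16.26°C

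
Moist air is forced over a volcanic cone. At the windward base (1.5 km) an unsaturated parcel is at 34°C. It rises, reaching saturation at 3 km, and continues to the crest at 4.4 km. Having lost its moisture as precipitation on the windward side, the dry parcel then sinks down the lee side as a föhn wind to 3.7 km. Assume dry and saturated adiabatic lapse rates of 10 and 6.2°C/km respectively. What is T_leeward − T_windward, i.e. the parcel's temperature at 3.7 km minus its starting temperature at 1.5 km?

1500–3000 m, dry: Δz = 1.5 km ⇒ ΔT = -15°C; T = 19°C
3000–4400 m, saturated: Δz = 1.4 km ⇒ ΔT = -8.68°C; T = 10.32°C
4400–3700 m, dry descent: Δz = 0.7 km ⇒ ΔT = +7°C; T = 17.32°C
Net change vs windward start: 17.32 − 34 = -16.68°C

-16.68°C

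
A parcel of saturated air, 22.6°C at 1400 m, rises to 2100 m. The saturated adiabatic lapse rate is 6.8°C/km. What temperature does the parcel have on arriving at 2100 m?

From 1400 m to 2100 m (saturated adiabatic): cools by 6.8 × 0.7 = 4.76°C, giving 17.84°C.

17.84°C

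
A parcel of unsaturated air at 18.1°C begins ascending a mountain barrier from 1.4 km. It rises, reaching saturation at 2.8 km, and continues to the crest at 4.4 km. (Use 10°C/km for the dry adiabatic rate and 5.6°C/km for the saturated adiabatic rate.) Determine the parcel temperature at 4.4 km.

-4.86°C

From 1400 m to 2800 m (dry): cools by 10 × 1.4 = 14°C, giving 4.1°C.
From 2800 m to 4400 m (saturated): cools by 5.6 × 1.6 = 8.96°C, giving -4.86°C.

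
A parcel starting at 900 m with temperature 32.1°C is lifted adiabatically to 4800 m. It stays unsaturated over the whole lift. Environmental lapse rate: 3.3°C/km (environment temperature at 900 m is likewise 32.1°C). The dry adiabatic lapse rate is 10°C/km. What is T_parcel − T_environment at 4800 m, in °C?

Parcel:
  900–4800 m, dry: Δz = 3.9 km ⇒ ΔT = -39°C; T = -6.9°C
Environment:
  900–4800 m, environment: Δz = 3.9 km ⇒ ΔT = -12.87°C; T = 19.23°C
T_parcel − T_env = -6.9 − 19.23 = -26.13°C

-26.13°C (parcel cooler than environment)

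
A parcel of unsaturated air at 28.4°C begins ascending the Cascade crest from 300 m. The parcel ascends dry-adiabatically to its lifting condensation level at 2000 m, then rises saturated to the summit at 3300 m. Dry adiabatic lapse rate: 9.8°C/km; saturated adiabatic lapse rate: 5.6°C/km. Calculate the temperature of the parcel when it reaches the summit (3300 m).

4.46°C

300 → 2000 m (dry, 9.8°C/km): ΔT = -9.8 × 1.7 = -16.66°C → T = 11.74°C
2000 → 3300 m (saturated, 5.6°C/km): ΔT = -5.6 × 1.3 = -7.28°C → T = 4.46°C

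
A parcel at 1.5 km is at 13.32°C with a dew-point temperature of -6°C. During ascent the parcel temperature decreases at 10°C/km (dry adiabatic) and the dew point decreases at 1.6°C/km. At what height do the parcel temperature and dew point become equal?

3.8 km

T and T_d converge at 10 − 1.6 = 8.4°C per km
Height above start = (13.32 − (-6)) / 8.4 = 2.3 km
LCL altitude = 1500 m + 2300 m = 3800 m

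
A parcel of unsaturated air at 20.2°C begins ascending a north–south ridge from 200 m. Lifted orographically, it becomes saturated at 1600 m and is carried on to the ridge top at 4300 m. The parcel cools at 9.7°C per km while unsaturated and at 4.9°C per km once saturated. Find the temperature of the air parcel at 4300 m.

200 → 1600 m (dry, 9.7°C/km): ΔT = -9.7 × 1.4 = -13.58°C → T = 6.62°C
1600 → 4300 m (saturated, 4.9°C/km): ΔT = -4.9 × 2.7 = -13.23°C → T = -6.61°C

-6.61°C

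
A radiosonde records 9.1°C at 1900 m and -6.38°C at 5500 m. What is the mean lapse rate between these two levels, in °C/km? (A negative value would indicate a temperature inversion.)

Γ = −ΔT/Δz = (9.1 − (-6.38)) / (5500 − 1900) m
  = 15.48°C / 3.6 km = 4.3°C/km

4.3°C/km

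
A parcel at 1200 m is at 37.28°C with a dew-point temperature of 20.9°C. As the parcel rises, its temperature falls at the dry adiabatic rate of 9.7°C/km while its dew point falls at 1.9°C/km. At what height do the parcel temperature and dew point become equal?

T and T_d converge at 9.7 − 1.9 = 7.8°C per km
Height above start = (37.28 − 20.9) / 7.8 = 2.1 km
LCL altitude = 1200 m + 2100 m = 3300 m

3300 m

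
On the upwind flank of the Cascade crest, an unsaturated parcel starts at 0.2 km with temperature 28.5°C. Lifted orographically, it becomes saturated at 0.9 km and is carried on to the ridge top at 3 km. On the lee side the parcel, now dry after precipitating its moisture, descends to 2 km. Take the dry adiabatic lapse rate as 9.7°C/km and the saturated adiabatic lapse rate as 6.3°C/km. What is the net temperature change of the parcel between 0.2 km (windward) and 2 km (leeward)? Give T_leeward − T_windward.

From 200 m to 900 m (dry): cools by 9.7 × 0.7 = 6.79°C, giving 21.71°C.
From 900 m to 3000 m (saturated): cools by 6.3 × 2.1 = 13.23°C, giving 8.48°C.
From 3000 m to 2000 m (dry descent): warms by 9.7 × 1 = 9.7°C, giving 18.18°C.
Net change vs windward start: 18.18 − 28.5 = -10.32°C

-10.32°C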